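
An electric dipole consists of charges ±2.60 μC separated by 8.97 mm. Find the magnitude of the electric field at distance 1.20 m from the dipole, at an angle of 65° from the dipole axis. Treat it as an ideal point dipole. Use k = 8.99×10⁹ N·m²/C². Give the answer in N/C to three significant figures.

E ≈ 150 N/C

Dipole moment p = qd = (2.60×10⁻⁶ C)(0.00897 m) = 2.332×10⁻⁸ C·m.
At angle θ the dipole field magnitude is E = (kp/r³)·√(1 + 3cos²θ).
kp/r³ = (8.99×10⁹)(2.332×10⁻⁸) / (1.20)³ = 121.3 N/C.
√(1 + 3cos²65°) = √(1 + 3·0.1786) = √1.5358 ≈ 1.2393.
E ≈ 121.3 × 1.239 = 150.4 N/C.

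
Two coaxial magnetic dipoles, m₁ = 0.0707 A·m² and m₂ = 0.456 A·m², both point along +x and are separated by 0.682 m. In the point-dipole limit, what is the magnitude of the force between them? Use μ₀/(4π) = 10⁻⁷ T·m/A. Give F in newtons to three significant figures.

On-axis B of dipole 1: B = (μ₀/4π)·2m₁/r³. Force on dipole 2: F = m₂·dB/dr.
dB/dr = −(μ₀/4π)·6m₁/r⁴, so |F| = (μ₀/4π)·6m₁m₂/r⁴.
F = 6(10⁻⁷)(0.0707)(0.456)/(0.682)⁴ = 8.941×10⁻⁸ N.

F ≈ 8.94×10⁻⁸ N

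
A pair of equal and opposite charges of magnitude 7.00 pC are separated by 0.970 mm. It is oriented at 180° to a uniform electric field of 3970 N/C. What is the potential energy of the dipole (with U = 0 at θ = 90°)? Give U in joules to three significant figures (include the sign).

Dipole moment p = qd = (7.00×10⁻¹² C)(9.70×10⁻⁴ m) = 6.79×10⁻¹⁵ C·m.
U = −p·E = −pE cosθ.
U = −(6.79×10⁻¹⁵)(3970)·cos180° = 2.696×10⁻¹¹ J.

U ≈ 2.70×10⁻¹¹ J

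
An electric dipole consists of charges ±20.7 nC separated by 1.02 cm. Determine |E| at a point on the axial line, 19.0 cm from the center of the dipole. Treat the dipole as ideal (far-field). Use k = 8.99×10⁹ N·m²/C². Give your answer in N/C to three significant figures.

E ≈ 553 N/C

Dipole moment p = qd = (2.07×10⁻⁸ C)(0.0102 m) = 2.111×10⁻¹⁰ C·m.
On the dipole axis E = 2kp/r³.
E = 2·(8.99×10⁹)(2.111×10⁻¹⁰) / (0.190)³ = 553.4 N/C.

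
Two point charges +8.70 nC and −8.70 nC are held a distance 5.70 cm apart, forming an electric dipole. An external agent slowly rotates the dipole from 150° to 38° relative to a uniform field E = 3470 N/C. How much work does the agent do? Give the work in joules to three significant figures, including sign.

Dipole moment p = qd = (8.70×10⁻⁹ C)(0.0570 m) = 4.959×10⁻¹⁰ C·m.
W_ext = ΔU = U(θ₂) − U(θ₁) = −pE cosθ₂ − (−pE cosθ₁) = pE(cosθ₁ − cosθ₂).
W = (4.959×10⁻¹⁰)(3470)·(cos150° − cos38°) = (1.721×10⁻⁶)·(-1.6540) = -2.846×10⁻⁶ J.

W ≈ -2.85×10⁻⁶ J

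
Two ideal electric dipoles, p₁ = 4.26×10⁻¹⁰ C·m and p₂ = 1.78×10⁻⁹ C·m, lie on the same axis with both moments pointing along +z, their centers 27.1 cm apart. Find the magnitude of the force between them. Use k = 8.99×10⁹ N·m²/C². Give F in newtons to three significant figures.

On-axis field of dipole 1 at distance r: E = 2kp₁/r³. Force on dipole 2 is F = p₂·dE/dr (gradient along axis).
dE/dr = −6kp₁/r⁴, so |F| = 6kp₁p₂/r⁴ (attractive for aligned moments).
F = 6(8.99×10⁹)(4.26×10⁻¹⁰)(1.78×10⁻⁹)/(0.271)⁴ = 7.583×10⁻⁶ N.

F ≈ 7.58×10⁻⁶ N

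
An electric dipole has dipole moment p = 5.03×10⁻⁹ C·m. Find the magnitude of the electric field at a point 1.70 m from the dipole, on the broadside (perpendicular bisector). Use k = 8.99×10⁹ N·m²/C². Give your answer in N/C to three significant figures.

E ≈ 9.20 N/C

On the perpendicular bisector E = kp/r³ (half the axial value at the same distance).
E = (8.99×10⁹)(5.03×10⁻⁹) / (1.70)³ = 9.204 N/C.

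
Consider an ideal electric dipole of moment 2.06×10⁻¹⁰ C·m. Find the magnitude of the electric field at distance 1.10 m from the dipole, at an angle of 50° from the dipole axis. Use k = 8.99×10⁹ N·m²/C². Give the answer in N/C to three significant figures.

At angle θ the dipole field magnitude is E = (kp/r³)·√(1 + 3cos²θ).
kp/r³ = (8.99×10⁹)(2.06×10⁻¹⁰) / (1.10)³ = 1.391 N/C.
√(1 + 3cos²50°) = √(1 + 3·0.4132) = √2.2395 ≈ 1.4965.
E ≈ 1.391 × 1.497 = 2.082 N/C.

E ≈ 2.08 N/C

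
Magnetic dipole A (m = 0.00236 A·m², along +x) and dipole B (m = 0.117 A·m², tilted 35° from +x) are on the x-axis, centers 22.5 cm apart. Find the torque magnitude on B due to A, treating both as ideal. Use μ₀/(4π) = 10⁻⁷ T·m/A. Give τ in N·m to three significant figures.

τ ≈ 2.78×10⁻⁹ N·m

Dipole B is on the axis of dipole A, so B₁ there is axial: B₁ = (μ₀/4π)·2m₁/r³ along +x.
B₁ = 2(10⁻⁷)(0.00236)/(0.225)³ = 4.144×10⁻⁸ T.
τ = m₂ B₁ sinθ.
τ = (0.117)(4.144×10⁻⁸)·sin35° = 2.781×10⁻⁹ N·m.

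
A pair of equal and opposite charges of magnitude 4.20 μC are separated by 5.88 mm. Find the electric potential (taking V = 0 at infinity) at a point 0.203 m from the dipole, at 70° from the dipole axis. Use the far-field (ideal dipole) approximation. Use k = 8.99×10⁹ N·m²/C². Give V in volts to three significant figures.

V ≈ 1840 V

Dipole moment p = qd = (4.20×10⁻⁶ C)(0.00588 m) = 2.47×10⁻⁸ C·m.
The dipole potential is V = kp cosθ / r².
V = (8.99×10⁹)(2.47×10⁻⁸)·cos70° / (0.203)² = 1843 V.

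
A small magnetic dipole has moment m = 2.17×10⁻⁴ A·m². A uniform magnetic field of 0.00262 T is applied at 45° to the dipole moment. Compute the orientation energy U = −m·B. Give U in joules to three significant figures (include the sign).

U ≈ -4.02×10⁻⁷ J

U = −m·B = −mB cosθ.
U = −(2.17×10⁻⁴)(0.00262)·cos45° = -4.020×10⁻⁷ J.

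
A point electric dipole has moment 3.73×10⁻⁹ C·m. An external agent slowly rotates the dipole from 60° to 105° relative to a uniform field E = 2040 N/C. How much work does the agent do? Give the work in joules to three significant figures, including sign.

W ≈ 5.77×10⁻⁶ J

W_ext = ΔU = U(θ₂) − U(θ₁) = −pE cosθ₂ − (−pE cosθ₁) = pE(cosθ₁ − cosθ₂).
W = (3.73×10⁻⁹)(2040)·(cos60° − cos105°) = (7.609×10⁻⁶)·(+0.7588) = 5.774×10⁻⁶ J.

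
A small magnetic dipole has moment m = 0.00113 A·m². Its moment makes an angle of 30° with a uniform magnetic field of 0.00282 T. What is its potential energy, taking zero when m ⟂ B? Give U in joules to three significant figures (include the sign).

U = −m·B = −mB cosθ.
U = −(0.00113)(0.00282)·cos30° = -2.760×10⁻⁶ J.

U ≈ -2.76×10⁻⁶ J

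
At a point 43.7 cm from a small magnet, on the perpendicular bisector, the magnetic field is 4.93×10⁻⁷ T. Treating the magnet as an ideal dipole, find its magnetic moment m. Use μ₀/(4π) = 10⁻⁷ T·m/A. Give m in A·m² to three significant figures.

m ≈ 0.411 A·m²

In the equatorial plane B = (μ₀/4π)·m/r³, so m = Br³·4π/(μ₀).
m = (4.93×10⁻⁷)·(0.437)³ / (10⁻⁷) = 0.4114 A·m².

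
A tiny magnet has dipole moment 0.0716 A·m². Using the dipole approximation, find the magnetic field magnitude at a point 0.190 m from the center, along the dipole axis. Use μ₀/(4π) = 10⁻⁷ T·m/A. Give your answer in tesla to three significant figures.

B ≈ 2.09×10⁻⁶ T

On axis B = (μ₀/4π)·2m/r³.
B = 2·(10⁻⁷)·(0.0716) / (0.190)³ = 2.088×10⁻⁶ T.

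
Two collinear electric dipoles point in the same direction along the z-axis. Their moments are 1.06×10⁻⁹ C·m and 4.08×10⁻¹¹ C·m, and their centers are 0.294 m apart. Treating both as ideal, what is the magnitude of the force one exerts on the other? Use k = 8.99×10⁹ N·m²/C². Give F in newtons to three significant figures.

F ≈ 3.12×10⁻⁷ N

On-axis field of dipole 1 at distance r: E = 2kp₁/r³. Force on dipole 2 is F = p₂·dE/dr (gradient along axis).
dE/dr = −6kp₁/r⁴, so |F| = 6kp₁p₂/r⁴ (attractive for aligned moments).
F = 6(8.99×10⁹)(1.06×10⁻⁹)(4.08×10⁻¹¹)/(0.294)⁴ = 3.122×10⁻⁷ N.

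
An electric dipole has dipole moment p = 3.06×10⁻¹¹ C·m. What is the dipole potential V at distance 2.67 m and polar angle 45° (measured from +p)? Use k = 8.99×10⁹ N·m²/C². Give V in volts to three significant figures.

V ≈ 0.0273 V

The dipole potential is V = kp cosθ / r².
V = (8.99×10⁹)(3.06×10⁻¹¹)·cos45° / (2.67)² = 0.02729 V.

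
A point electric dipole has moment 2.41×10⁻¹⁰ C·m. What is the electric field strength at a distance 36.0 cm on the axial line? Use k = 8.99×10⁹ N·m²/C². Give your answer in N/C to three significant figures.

E ≈ 92.9 N/C

On the dipole axis E = 2kp/r³.
E = 2·(8.99×10⁹)(2.41×10⁻¹⁰) / (0.360)³ = 92.88 N/C.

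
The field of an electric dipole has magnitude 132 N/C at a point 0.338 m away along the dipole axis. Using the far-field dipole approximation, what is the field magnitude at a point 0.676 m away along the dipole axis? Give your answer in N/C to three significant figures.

Dipole fields scale as 1/r³ in the far field; the geometry is the same at both points.
E₂ = E₁ · (r₁/r₂)³ = 132 · (0.338/0.676)³.
(r₁/r₂)³ = (0.5)³ = 0.125.
E₂ ≈ 16.50 N/C.

E ≈ 16.5 N/C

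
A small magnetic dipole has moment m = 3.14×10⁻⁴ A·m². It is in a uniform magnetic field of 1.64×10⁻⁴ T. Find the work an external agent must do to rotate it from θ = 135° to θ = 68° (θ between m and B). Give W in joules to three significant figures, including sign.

W_ext = ΔU = −mB cosθ₂ + mB cosθ₁ = mB(cosθ₁ − cosθ₂).
W = (3.14×10⁻⁴)(1.64×10⁻⁴)·(cos135° − cos68°) = (5.150×10⁻⁸)·(-1.0817) = -5.570×10⁻⁸ J.

W ≈ -5.57×10⁻⁸ J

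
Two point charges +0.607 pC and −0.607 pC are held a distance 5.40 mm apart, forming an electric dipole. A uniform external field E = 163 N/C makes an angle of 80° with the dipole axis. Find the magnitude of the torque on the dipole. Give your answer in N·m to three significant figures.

Dipole moment p = qd = (6.07×10⁻¹³ C)(0.00540 m) = 3.278×10⁻¹⁵ C·m.
Torque on an electric dipole: τ = pE sinθ.
τ = (3.278×10⁻¹⁵)(163)·sin80° = 5.262×10⁻¹³ N·m.

τ ≈ 5.26×10⁻¹³ N·m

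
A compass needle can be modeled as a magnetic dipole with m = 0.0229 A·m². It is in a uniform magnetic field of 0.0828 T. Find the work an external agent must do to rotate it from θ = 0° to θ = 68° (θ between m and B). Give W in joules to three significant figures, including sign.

W ≈ 0.00119 J

W_ext = ΔU = −mB cosθ₂ + mB cosθ₁ = mB(cosθ₁ − cosθ₂).
W = (0.0229)(0.0828)·(cos0° − cos68°) = (0.001896)·(+0.6254) = 0.001186 J.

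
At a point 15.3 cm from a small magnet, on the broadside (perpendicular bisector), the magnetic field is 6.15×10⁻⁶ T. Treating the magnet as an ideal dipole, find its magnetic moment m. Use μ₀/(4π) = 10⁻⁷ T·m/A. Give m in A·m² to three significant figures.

In the equatorial plane B = (μ₀/4π)·m/r³, so m = Br³·4π/(μ₀).
m = (6.15×10⁻⁶)·(0.153)³ / (10⁻⁷) = 0.2203 A·m².

m ≈ 0.220 A·m²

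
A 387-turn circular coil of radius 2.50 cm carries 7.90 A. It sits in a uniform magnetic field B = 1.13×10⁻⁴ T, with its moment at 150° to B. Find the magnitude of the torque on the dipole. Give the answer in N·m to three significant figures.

m = NIA = NIπa² = 387·(7.90)·π·(0.0250)² = 6.003 A·m².
Torque on a magnetic dipole: τ = mB sinθ.
τ = (6.003)(1.13×10⁻⁴)·sin150° = 3.392×10⁻⁴ N·m.

τ ≈ 3.39×10⁻⁴ N·m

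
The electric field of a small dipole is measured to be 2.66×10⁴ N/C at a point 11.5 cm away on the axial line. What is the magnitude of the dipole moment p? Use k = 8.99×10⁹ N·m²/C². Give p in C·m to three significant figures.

p ≈ 2.25×10⁻⁹ C·m

On axis E = 2kp/r³, so p = Er³/(2k).
p = (2.66×10⁴)·(0.115)³ / (2·8.99×10⁹) = 2.250×10⁻⁹ C·m.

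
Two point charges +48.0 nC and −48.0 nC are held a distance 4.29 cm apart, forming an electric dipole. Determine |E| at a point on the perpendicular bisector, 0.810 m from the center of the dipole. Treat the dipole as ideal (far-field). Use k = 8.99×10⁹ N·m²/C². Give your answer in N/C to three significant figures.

E ≈ 34.8 N/C

Dipole moment p = qd = (4.80×10⁻⁸ C)(0.0429 m) = 2.059×10⁻⁹ C·m.
On the perpendicular bisector E = kp/r³ (half the axial value at the same distance).
E = (8.99×10⁹)(2.059×10⁻⁹) / (0.810)³ = 34.83 N/C.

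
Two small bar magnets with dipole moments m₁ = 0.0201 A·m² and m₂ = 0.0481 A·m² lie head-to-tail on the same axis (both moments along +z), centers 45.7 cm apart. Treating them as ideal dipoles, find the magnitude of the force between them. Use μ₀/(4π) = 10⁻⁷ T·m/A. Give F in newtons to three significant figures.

On-axis B of dipole 1: B = (μ₀/4π)·2m₁/r³. Force on dipole 2: F = m₂·dB/dr.
dB/dr = −(μ₀/4π)·6m₁/r⁴, so |F| = (μ₀/4π)·6m₁m₂/r⁴.
F = 6(10⁻⁷)(0.0201)(0.0481)/(0.457)⁴ = 1.330×10⁻⁸ N.

F ≈ 1.33×10⁻⁸ N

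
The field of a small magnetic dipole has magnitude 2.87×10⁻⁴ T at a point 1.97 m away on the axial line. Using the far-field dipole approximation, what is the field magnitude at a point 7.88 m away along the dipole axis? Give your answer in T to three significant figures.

B ≈ 4.48×10⁻⁶ T

Dipole fields scale as 1/r³ in the far field; the geometry is the same at both points.
B₂ = B₁ · (r₁/r₂)³ = 2.87×10⁻⁴ · (1.97/7.88)³.
(r₁/r₂)³ = (0.25)³ = 0.01562.
B₂ ≈ 4.484×10⁻⁶ T.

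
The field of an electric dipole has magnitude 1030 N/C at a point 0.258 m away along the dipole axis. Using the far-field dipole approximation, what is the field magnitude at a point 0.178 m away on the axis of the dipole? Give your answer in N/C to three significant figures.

Dipole fields scale as 1/r³ in the far field; the geometry is the same at both points.
E₂ = E₁ · (r₁/r₂)³ = 1030 · (0.258/0.178)³.
(r₁/r₂)³ = (1.449)³ = 3.045.
E₂ ≈ 3136 N/C.

E ≈ 3140 N/C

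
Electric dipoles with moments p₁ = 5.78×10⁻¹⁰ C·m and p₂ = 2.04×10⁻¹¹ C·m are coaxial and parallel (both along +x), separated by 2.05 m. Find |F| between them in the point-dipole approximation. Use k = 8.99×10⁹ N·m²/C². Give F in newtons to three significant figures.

F ≈ 3.60×10⁻¹¹ N

On-axis field of dipole 1 at distance r: E = 2kp₁/r³. Force on dipole 2 is F = p₂·dE/dr (gradient along axis).
dE/dr = −6kp₁/r⁴, so |F| = 6kp₁p₂/r⁴ (attractive for aligned moments).
F = 6(8.99×10⁹)(5.78×10⁻¹⁰)(2.04×10⁻¹¹)/(2.05)⁴ = 3.601×10⁻¹¹ N.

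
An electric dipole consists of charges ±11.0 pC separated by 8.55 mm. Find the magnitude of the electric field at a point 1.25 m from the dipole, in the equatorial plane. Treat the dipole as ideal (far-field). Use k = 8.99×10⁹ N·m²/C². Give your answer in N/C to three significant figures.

Dipole moment p = qd = (1.10×10⁻¹¹ C)(0.00855 m) = 9.405×10⁻¹⁴ C·m.
In the equatorial plane E = kp/r³.
E = (8.99×10⁹)(9.405×10⁻¹⁴) / (1.25)³ = 4.329×10⁻⁴ N/C.

E ≈ 4.33×10⁻⁴ N/C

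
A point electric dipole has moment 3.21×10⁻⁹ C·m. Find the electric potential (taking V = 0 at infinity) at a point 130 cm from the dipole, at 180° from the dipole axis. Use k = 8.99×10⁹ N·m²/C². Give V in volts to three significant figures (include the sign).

The dipole potential is V = kp cosθ / r².
V = (8.99×10⁹)(3.21×10⁻⁹)·cos180° / (1.30)² = -17.08 V.

V ≈ -17.1 V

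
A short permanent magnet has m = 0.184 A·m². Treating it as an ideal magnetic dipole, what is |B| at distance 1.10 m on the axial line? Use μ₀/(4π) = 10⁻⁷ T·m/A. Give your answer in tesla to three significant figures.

On axis B = (μ₀/4π)·2m/r³.
B = 2·(10⁻⁷)·(0.184) / (1.10)³ = 2.765×10⁻⁸ T.

B ≈ 2.76×10⁻⁸ T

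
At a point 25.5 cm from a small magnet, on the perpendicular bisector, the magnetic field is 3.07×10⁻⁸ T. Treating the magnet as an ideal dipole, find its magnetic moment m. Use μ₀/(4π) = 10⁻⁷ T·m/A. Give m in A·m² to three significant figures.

m ≈ 0.00509 A·m²

In the equatorial plane B = (μ₀/4π)·m/r³, so m = Br³·4π/(μ₀).
m = (3.07×10⁻⁸)·(0.255)³ / (10⁻⁷) = 0.005090 A·m².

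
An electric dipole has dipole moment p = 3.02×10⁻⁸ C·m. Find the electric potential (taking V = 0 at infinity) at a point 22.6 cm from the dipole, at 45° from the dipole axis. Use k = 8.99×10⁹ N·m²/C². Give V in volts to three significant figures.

V ≈ 3760 V

The dipole potential is V = kp cosθ / r².
V = (8.99×10⁹)(3.02×10⁻⁸)·cos45° / (0.226)² = 3759 V.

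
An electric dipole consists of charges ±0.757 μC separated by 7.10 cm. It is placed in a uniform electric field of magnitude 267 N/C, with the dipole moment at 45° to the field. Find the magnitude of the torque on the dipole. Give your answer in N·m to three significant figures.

Dipole moment p = qd = (7.57×10⁻⁷ C)(0.0710 m) = 5.375×10⁻⁸ C·m.
Torque on an electric dipole: τ = pE sinθ.
τ = (5.375×10⁻⁸)(267)·sin45° = 1.015×10⁻⁵ N·m.

τ ≈ 1.01×10⁻⁵ N·m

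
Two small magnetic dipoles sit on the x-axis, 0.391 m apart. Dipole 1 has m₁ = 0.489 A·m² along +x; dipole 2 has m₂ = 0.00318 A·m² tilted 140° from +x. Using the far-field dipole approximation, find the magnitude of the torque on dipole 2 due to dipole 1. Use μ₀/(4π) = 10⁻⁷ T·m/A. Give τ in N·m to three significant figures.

Dipole B is on the axis of dipole A, so B₁ there is axial: B₁ = (μ₀/4π)·2m₁/r³ along +x.
B₁ = 2(10⁻⁷)(0.489)/(0.391)³ = 1.636×10⁻⁶ T.
τ = m₂ B₁ sinθ.
τ = (0.00318)(1.636×10⁻⁶)·sin140° = 3.344×10⁻⁹ N·m.

τ ≈ 3.34×10⁻⁹ N·m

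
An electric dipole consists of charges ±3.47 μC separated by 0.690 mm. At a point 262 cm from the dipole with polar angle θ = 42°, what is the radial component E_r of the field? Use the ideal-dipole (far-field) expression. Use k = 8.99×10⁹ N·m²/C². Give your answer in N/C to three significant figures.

Dipole moment p = qd = (3.47×10⁻⁶ C)(6.90×10⁻⁴ m) = 2.394×10⁻⁹ C·m.
For a dipole, E_r = (2kp cosθ)/r³.
kp/r³ = (8.99×10⁹)(2.394×10⁻⁹)/(2.62)³ = 1.197 N/C.
E_r = 2·1.197·cos42° = 1.779 N/C.

E_r ≈ 1.78 N/C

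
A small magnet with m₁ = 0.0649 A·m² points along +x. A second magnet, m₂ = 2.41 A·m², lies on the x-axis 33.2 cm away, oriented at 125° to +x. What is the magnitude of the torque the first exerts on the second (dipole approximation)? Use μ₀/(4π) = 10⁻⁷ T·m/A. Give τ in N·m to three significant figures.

Dipole B is on the axis of dipole A, so B₁ there is axial: B₁ = (μ₀/4π)·2m₁/r³ along +x.
B₁ = 2(10⁻⁷)(0.0649)/(0.332)³ = 3.547×10⁻⁷ T.
τ = m₂ B₁ sinθ.
τ = (2.41)(3.547×10⁻⁷)·sin125° = 7.002×10⁻⁷ N·m.

τ ≈ 7.00×10⁻⁷ N·m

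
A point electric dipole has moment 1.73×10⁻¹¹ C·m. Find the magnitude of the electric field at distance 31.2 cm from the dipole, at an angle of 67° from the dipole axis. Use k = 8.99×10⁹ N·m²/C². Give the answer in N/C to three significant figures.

E ≈ 6.18 N/C

At angle θ the dipole field magnitude is E = (kp/r³)·√(1 + 3cos²θ).
kp/r³ = (8.99×10⁹)(1.73×10⁻¹¹) / (0.312)³ = 5.121 N/C.
√(1 + 3cos²67°) = √(1 + 3·0.1527) = √1.4580 ≈ 1.2075.
E ≈ 5.121 × 1.207 = 6.183 N/C.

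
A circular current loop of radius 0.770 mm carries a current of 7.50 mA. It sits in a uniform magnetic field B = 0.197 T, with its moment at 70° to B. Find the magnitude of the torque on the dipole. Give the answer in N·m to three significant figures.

Magnetic moment m = IA = Iπa² = (0.00750)·π·(7.70×10⁻⁴)² = 1.397×10⁻⁸ A·m².
Torque on a magnetic dipole: τ = mB sinθ.
τ = (1.397×10⁻⁸)(0.197)·sin70° = 2.586×10⁻⁹ N·m.

τ ≈ 2.59×10⁻⁹ N·m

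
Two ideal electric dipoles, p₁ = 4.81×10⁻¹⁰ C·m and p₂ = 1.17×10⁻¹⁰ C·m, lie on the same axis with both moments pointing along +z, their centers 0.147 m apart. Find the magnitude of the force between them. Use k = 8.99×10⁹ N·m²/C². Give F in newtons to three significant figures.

On-axis field of dipole 1 at distance r: E = 2kp₁/r³. Force on dipole 2 is F = p₂·dE/dr (gradient along axis).
dE/dr = −6kp₁/r⁴, so |F| = 6kp₁p₂/r⁴ (attractive for aligned moments).
F = 6(8.99×10⁹)(4.81×10⁻¹⁰)(1.17×10⁻¹⁰)/(0.147)⁴ = 6.501×10⁻⁶ N.

F ≈ 6.50×10⁻⁶ N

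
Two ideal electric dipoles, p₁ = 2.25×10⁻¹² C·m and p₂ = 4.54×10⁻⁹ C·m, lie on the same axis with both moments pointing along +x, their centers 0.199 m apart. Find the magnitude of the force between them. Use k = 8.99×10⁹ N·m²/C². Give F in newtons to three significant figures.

F ≈ 3.51×10⁻⁷ N

On-axis field of dipole 1 at distance r: E = 2kp₁/r³. Force on dipole 2 is F = p₂·dE/dr (gradient along axis).
dE/dr = −6kp₁/r⁴, so |F| = 6kp₁p₂/r⁴ (attractive for aligned moments).
F = 6(8.99×10⁹)(2.25×10⁻¹²)(4.54×10⁻⁹)/(0.199)⁴ = 3.513×10⁻⁷ N.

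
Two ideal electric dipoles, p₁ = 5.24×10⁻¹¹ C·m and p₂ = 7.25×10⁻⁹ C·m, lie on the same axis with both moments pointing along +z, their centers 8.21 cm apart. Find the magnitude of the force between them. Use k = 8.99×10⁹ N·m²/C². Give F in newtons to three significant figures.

On-axis field of dipole 1 at distance r: E = 2kp₁/r³. Force on dipole 2 is F = p₂·dE/dr (gradient along axis).
dE/dr = −6kp₁/r⁴, so |F| = 6kp₁p₂/r⁴ (attractive for aligned moments).
F = 6(8.99×10⁹)(5.24×10⁻¹¹)(7.25×10⁻⁹)/(0.0821)⁴ = 4.510×10⁻⁴ N.

F ≈ 4.51×10⁻⁴ N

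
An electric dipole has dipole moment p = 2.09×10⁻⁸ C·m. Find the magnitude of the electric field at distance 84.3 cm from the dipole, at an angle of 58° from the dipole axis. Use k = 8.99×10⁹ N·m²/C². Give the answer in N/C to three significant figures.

E ≈ 426 N/C

At angle θ the dipole field magnitude is E = (kp/r³)·√(1 + 3cos²θ).
kp/r³ = (8.99×10⁹)(2.09×10⁻⁸) / (0.843)³ = 313.6 N/C.
√(1 + 3cos²58°) = √(1 + 3·0.2808) = √1.8424 ≈ 1.3574.
E ≈ 313.6 × 1.357 = 425.7 N/C.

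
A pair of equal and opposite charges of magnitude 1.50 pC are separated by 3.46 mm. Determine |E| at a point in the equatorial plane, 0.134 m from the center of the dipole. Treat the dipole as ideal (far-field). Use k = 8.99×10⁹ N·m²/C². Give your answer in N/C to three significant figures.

Dipole moment p = qd = (1.50×10⁻¹² C)(0.00346 m) = 5.19×10⁻¹⁵ C·m.
In the equatorial plane E = kp/r³.
E = (8.99×10⁹)(5.19×10⁻¹⁵) / (0.134)³ = 0.01939 N/C.

E ≈ 0.0194 N/C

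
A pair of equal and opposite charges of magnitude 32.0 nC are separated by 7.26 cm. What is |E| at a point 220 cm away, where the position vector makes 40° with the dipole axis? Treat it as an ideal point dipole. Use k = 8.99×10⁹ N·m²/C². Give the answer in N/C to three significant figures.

Dipole moment p = qd = (3.20×10⁻⁸ C)(0.0726 m) = 2.323×10⁻⁹ C·m.
At angle θ the dipole field magnitude is E = (kp/r³)·√(1 + 3cos²θ).
kp/r³ = (8.99×10⁹)(2.323×10⁻⁹) / (2.20)³ = 1.961 N/C.
√(1 + 3cos²40°) = √(1 + 3·0.5868) = √2.7605 ≈ 1.6615.
E ≈ 1.961 × 1.661 = 3.259 N/C.

E ≈ 3.26 N/C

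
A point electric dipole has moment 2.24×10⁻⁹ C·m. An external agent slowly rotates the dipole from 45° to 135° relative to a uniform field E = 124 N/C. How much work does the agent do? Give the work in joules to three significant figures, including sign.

W_ext = ΔU = U(θ₂) − U(θ₁) = −pE cosθ₂ − (−pE cosθ₁) = pE(cosθ₁ − cosθ₂).
W = (2.24×10⁻⁹)(124)·(cos45° − cos135°) = (2.778×10⁻⁷)·(+1.4142) = 3.928×10⁻⁷ J.

W ≈ 3.93×10⁻⁷ J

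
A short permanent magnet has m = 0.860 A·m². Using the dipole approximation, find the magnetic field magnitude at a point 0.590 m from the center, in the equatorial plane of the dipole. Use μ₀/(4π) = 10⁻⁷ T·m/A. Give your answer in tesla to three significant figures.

In the equatorial plane B = (μ₀/4π)·m/r³ (half the axial value).
B = (10⁻⁷)·(0.860) / (0.590)³ = 4.187×10⁻⁷ T.

B ≈ 4.19×10⁻⁷ T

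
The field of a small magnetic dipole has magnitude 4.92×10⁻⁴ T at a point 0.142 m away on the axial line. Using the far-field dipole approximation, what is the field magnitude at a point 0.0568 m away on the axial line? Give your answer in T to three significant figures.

Dipole fields scale as 1/r³ in the far field; the geometry is the same at both points.
B₂ = B₁ · (r₁/r₂)³ = 4.92×10⁻⁴ · (0.142/0.0568)³.
(r₁/r₂)³ = (2.5)³ = 15.62.
B₂ ≈ 0.007687 T.

B ≈ 0.00769 T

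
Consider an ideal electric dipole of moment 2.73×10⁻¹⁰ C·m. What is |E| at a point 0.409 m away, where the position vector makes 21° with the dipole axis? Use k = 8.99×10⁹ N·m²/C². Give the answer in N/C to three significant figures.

At angle θ the dipole field magnitude is E = (kp/r³)·√(1 + 3cos²θ).
kp/r³ = (8.99×10⁹)(2.73×10⁻¹⁰) / (0.409)³ = 35.87 N/C.
√(1 + 3cos²21°) = √(1 + 3·0.8716) = √3.6147 ≈ 1.9012.
E ≈ 35.87 × 1.901 = 68.20 N/C.

E ≈ 68.2 N/C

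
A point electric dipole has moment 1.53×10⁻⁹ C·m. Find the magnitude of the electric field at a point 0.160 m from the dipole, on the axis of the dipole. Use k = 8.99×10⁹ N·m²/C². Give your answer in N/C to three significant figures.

On the dipole axis E = 2kp/r³.
E = 2·(8.99×10⁹)(1.53×10⁻⁹) / (0.160)³ = 6716 N/C.

E ≈ 6720 N/C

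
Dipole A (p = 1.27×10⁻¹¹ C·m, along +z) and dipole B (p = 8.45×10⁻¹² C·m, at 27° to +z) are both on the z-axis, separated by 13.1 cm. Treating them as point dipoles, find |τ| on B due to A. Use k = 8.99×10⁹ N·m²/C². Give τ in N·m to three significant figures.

The second dipole sits on the axis of the first, so the field there is axial: E₁ = 2kp₁/r³ along +z.
E₁ = 2(8.99×10⁹)(1.27×10⁻¹¹)/(0.131)³ = 101.6 N/C.
Torque on the second dipole: τ = p₂ E₁ sinθ.
τ = (8.45×10⁻¹²)(101.6)·sin27° = 3.897×10⁻¹⁰ N·m.

τ ≈ 3.90×10⁻¹⁰ N·m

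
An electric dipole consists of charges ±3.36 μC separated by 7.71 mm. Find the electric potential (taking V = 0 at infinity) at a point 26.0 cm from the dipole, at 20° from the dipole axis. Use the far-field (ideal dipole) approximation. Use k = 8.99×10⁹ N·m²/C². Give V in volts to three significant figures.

Dipole moment p = qd = (3.36×10⁻⁶ C)(0.00771 m) = 2.591×10⁻⁸ C·m.
The dipole potential is V = kp cosθ / r².
V = (8.99×10⁹)(2.591×10⁻⁸)·cos20° / (0.260)² = 3238 V.

V ≈ 3240 V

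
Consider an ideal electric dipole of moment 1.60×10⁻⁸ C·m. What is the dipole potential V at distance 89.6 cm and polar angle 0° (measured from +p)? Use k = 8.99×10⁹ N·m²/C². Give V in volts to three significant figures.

V ≈ 179 V

The dipole potential is V = kp cosθ / r².
V = (8.99×10⁹)(1.60×10⁻⁸)·cos0° / (0.896)² = 179.2 V.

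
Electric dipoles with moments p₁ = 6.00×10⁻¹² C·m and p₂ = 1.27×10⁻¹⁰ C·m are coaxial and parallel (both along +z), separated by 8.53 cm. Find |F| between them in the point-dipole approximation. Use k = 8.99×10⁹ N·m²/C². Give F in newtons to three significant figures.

F ≈ 7.76×10⁻⁷ N

On-axis field of dipole 1 at distance r: E = 2kp₁/r³. Force on dipole 2 is F = p₂·dE/dr (gradient along axis).
dE/dr = −6kp₁/r⁴, so |F| = 6kp₁p₂/r⁴ (attractive for aligned moments).
F = 6(8.99×10⁹)(6.00×10⁻¹²)(1.27×10⁻¹⁰)/(0.0853)⁴ = 7.764×10⁻⁷ N.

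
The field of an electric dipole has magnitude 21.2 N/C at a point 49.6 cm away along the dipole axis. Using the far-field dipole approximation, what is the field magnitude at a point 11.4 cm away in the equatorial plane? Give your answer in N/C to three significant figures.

E ≈ 873 N/C

Dipole fields scale as 1/r³ in the far field.
The axial field is twice the equatorial field at the same r, so the geometry factor is 1/2.
E₂ = E₁ · (1/2) · (r₁/r₂)³ = 21.2 · 0.5 · (49.6/11.4)³.
(r₁/r₂)³ = (4.351)³ = 82.36.
E₂ ≈ 873.0 N/C.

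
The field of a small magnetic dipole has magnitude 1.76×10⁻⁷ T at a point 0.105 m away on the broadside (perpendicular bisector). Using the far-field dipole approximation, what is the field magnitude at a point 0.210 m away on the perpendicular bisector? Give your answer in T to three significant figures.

B ≈ 2.20×10⁻⁸ T

Dipole fields scale as 1/r³ in the far field; the geometry is the same at both points.
B₂ = B₁ · (r₁/r₂)³ = 1.76×10⁻⁷ · (0.105/0.210)³.
(r₁/r₂)³ = (0.5)³ = 0.125.
B₂ ≈ 2.200×10⁻⁸ T.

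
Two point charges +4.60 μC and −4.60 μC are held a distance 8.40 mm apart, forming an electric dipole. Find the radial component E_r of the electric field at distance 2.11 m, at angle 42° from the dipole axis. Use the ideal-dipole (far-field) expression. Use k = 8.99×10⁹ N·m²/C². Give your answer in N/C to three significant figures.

Dipole moment p = qd = (4.60×10⁻⁶ C)(0.00840 m) = 3.864×10⁻⁸ C·m.
For a dipole, E_r = (2kp cosθ)/r³.
kp/r³ = (8.99×10⁹)(3.864×10⁻⁸)/(2.11)³ = 36.98 N/C.
E_r = 2·36.98·cos42° = 54.96 N/C.

E_r ≈ 55.0 N/C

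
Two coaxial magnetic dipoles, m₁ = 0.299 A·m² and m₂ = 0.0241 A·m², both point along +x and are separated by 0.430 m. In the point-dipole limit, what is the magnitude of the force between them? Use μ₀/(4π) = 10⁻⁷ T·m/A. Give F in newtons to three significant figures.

F ≈ 1.26×10⁻⁷ N

On-axis B of dipole 1: B = (μ₀/4π)·2m₁/r³. Force on dipole 2: F = m₂·dB/dr.
dB/dr = −(μ₀/4π)·6m₁/r⁴, so |F| = (μ₀/4π)·6m₁m₂/r⁴.
F = 6(10⁻⁷)(0.299)(0.0241)/(0.430)⁴ = 1.265×10⁻⁷ N.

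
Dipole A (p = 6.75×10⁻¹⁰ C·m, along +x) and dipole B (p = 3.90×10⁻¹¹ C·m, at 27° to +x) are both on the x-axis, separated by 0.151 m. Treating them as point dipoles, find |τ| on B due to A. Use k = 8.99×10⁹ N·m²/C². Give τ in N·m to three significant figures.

τ ≈ 6.24×10⁻⁸ N·m

The second dipole sits on the axis of the first, so the field there is axial: E₁ = 2kp₁/r³ along +x.
E₁ = 2(8.99×10⁹)(6.75×10⁻¹⁰)/(0.151)³ = 3525 N/C.
Torque on the second dipole: τ = p₂ E₁ sinθ.
τ = (3.90×10⁻¹¹)(3525)·sin27° = 6.241×10⁻⁸ N·m.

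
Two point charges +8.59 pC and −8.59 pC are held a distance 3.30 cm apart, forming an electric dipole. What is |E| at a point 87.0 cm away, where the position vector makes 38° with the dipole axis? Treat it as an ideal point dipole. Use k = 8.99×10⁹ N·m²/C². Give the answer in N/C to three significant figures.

E ≈ 0.00655 N/C

Dipole moment p = qd = (8.59×10⁻¹² C)(0.0330 m) = 2.835×10⁻¹³ C·m.
At angle θ the dipole field magnitude is E = (kp/r³)·√(1 + 3cos²θ).
kp/r³ = (8.99×10⁹)(2.835×10⁻¹³) / (0.870)³ = 0.003870 N/C.
√(1 + 3cos²38°) = √(1 + 3·0.6210) = √2.8629 ≈ 1.6920.
E ≈ 0.003870 × 1.692 = 0.006549 N/C.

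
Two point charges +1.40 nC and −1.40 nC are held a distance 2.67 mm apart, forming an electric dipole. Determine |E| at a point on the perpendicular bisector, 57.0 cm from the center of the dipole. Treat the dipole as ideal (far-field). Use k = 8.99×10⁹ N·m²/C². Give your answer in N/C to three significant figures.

E ≈ 0.181 N/C

Dipole moment p = qd = (1.40×10⁻⁹ C)(0.00267 m) = 3.738×10⁻¹² C·m.
In the equatorial plane E = kp/r³.
E = (8.99×10⁹)(3.738×10⁻¹²) / (0.570)³ = 0.1815 N/C.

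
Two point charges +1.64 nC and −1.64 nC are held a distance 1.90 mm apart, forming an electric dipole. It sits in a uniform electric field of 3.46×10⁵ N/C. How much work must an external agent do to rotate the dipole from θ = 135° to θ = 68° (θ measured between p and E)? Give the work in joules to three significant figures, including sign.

W ≈ -1.17×10⁻⁶ J

Dipole moment p = qd = (1.64×10⁻⁹ C)(0.00190 m) = 3.116×10⁻¹² C·m.
W_ext = ΔU = U(θ₂) − U(θ₁) = −pE cosθ₂ − (−pE cosθ₁) = pE(cosθ₁ − cosθ₂).
W = (3.116×10⁻¹²)(3.46×10⁵)·(cos135° − cos68°) = (1.078×10⁻⁶)·(-1.0817) = -1.166×10⁻⁶ J.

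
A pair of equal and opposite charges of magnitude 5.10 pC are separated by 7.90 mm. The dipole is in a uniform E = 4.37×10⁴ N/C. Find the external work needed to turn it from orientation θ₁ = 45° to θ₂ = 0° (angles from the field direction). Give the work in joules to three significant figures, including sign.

W ≈ -5.16×10⁻¹⁰ J

Dipole moment p = qd = (5.10×10⁻¹² C)(0.00790 m) = 4.029×10⁻¹⁴ C·m.
W_ext = ΔU = U(θ₂) − U(θ₁) = −pE cosθ₂ − (−pE cosθ₁) = pE(cosθ₁ − cosθ₂).
W = (4.029×10⁻¹⁴)(4.37×10⁴)·(cos45° − cos0°) = (1.761×10⁻⁹)·(-0.2929) = -5.157×10⁻¹⁰ J.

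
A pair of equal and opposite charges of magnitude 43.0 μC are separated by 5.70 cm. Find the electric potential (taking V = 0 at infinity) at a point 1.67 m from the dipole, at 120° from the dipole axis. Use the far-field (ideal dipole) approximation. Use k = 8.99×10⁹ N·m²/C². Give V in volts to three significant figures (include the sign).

Dipole moment p = qd = (4.30×10⁻⁵ C)(0.0570 m) = 2.451×10⁻⁶ C·m.
The dipole potential is V = kp cosθ / r².
V = (8.99×10⁹)(2.451×10⁻⁶)·cos120° / (1.67)² = -3950 V.

V ≈ -3950 V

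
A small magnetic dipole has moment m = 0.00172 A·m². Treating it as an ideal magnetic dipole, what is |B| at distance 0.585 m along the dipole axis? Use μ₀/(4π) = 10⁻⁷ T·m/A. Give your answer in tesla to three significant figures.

B ≈ 1.72×10⁻⁹ T

On axis B = (μ₀/4π)·2m/r³.
B = 2·(10⁻⁷)·(0.00172) / (0.585)³ = 1.718×10⁻⁹ T.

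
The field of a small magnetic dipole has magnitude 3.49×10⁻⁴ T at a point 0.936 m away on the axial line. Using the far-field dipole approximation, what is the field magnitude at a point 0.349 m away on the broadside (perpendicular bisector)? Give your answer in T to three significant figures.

B ≈ 0.00337 T

Dipole fields scale as 1/r³ in the far field.
The axial field is twice the equatorial field at the same r, so the geometry factor is 1/2.
B₂ = B₁ · (1/2) · (r₁/r₂)³ = 3.49×10⁻⁴ · 0.5 · (0.936/0.349)³.
(r₁/r₂)³ = (2.682)³ = 19.29.
B₂ ≈ 0.003366 T.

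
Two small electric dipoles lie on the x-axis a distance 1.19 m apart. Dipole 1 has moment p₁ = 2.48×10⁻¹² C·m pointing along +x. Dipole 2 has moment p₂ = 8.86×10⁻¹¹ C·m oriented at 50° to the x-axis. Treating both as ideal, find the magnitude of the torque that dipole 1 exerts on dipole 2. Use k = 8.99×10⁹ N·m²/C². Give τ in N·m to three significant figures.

τ ≈ 1.80×10⁻¹² N·m

The second dipole sits on the axis of the first, so the field there is axial: E₁ = 2kp₁/r³ along +x.
E₁ = 2(8.99×10⁹)(2.48×10⁻¹²)/(1.19)³ = 0.02646 N/C.
Torque on the second dipole: τ = p₂ E₁ sinθ.
τ = (8.86×10⁻¹¹)(0.02646)·sin50° = 1.796×10⁻¹² N·m.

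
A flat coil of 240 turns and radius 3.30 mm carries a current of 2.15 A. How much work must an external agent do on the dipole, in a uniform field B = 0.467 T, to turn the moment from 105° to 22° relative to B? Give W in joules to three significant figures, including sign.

W ≈ -0.00978 J

m = NIA = NIπa² = 240·(2.15)·π·(0.00330)² = 0.01765 A·m².
W_ext = ΔU = −mB cosθ₂ + mB cosθ₁ = mB(cosθ₁ − cosθ₂).
W = (0.01765)(0.467)·(cos105° − cos22°) = (0.008243)·(-1.1860) = -0.009776 J.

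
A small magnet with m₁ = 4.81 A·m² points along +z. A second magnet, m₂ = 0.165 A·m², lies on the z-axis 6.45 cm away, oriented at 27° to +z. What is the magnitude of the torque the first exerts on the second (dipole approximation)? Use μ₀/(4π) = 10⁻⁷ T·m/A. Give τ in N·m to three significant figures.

Dipole B is on the axis of dipole A, so B₁ there is axial: B₁ = (μ₀/4π)·2m₁/r³ along +z.
B₁ = 2(10⁻⁷)(4.81)/(0.0645)³ = 0.003585 T.
τ = m₂ B₁ sinθ.
τ = (0.165)(0.003585)·sin27° = 2.686×10⁻⁴ N·m.

τ ≈ 2.69×10⁻⁴ N·m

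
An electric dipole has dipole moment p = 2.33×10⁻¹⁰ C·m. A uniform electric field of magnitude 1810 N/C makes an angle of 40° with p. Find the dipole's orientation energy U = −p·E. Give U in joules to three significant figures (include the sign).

U ≈ -3.23×10⁻⁷ J

U = −p·E = −pE cosθ.
U = −(2.33×10⁻¹⁰)(1810)·cos40° = -3.231×10⁻⁷ J.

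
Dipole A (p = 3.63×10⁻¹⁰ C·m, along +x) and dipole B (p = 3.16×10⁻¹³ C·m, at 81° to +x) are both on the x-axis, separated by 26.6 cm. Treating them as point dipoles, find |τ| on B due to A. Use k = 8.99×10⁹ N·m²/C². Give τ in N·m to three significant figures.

τ ≈ 1.08×10⁻¹⁰ N·m

The second dipole sits on the axis of the first, so the field there is axial: E₁ = 2kp₁/r³ along +x.
E₁ = 2(8.99×10⁹)(3.63×10⁻¹⁰)/(0.266)³ = 346.8 N/C.
Torque on the second dipole: τ = p₂ E₁ sinθ.
τ = (3.16×10⁻¹³)(346.8)·sin81° = 1.082×10⁻¹⁰ N·m.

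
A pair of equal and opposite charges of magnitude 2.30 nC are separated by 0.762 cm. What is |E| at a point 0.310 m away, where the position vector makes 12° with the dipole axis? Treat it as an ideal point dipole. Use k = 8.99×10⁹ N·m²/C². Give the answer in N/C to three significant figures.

E ≈ 10.4 N/C

Dipole moment p = qd = (2.30×10⁻⁹ C)(0.00762 m) = 1.753×10⁻¹¹ C·m.
At angle θ the dipole field magnitude is E = (kp/r³)·√(1 + 3cos²θ).
kp/r³ = (8.99×10⁹)(1.753×10⁻¹¹) / (0.310)³ = 5.290 N/C.
√(1 + 3cos²12°) = √(1 + 3·0.9568) = √3.8703 ≈ 1.9673.
E ≈ 5.290 × 1.967 = 10.41 N/C.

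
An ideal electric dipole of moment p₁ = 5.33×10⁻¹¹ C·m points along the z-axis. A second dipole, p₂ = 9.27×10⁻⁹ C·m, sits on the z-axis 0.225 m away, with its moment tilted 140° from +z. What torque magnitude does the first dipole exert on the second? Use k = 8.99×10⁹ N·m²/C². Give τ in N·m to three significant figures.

τ ≈ 5.01×10⁻⁷ N·m

The second dipole sits on the axis of the first, so the field there is axial: E₁ = 2kp₁/r³ along +z.
E₁ = 2(8.99×10⁹)(5.33×10⁻¹¹)/(0.225)³ = 84.13 N/C.
Torque on the second dipole: τ = p₂ E₁ sinθ.
τ = (9.27×10⁻⁹)(84.13)·sin140° = 5.013×10⁻⁷ N·m.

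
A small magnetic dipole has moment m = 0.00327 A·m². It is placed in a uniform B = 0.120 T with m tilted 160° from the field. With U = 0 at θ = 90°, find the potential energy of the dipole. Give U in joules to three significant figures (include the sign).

U = −m·B = −mB cosθ.
U = −(0.00327)(0.120)·cos160° = 3.687×10⁻⁴ J.

U ≈ 3.69×10⁻⁴ J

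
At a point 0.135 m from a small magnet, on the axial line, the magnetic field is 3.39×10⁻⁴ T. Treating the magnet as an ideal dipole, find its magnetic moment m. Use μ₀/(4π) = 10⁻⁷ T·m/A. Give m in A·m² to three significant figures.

m ≈ 4.17 A·m²

On axis B = (μ₀/4π)·2m/r³, so m = Br³·4π/(μ₀·2).
m = (3.39×10⁻⁴)·(0.135)³ / (2·10⁻⁷) = 4.170 A·m².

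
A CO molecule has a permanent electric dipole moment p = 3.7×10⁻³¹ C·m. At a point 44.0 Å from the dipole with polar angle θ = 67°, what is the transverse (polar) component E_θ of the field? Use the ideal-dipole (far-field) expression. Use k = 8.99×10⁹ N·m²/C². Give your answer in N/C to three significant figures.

E_θ ≈ 3.59×10⁴ N/C

For a dipole, E_θ = (kp sinθ)/r³.
kp/r³ = (8.99×10⁹)(3.70×10⁻³¹)/(4.40×10⁻⁹)³ = 3.905×10⁴ N/C.
E_θ = 3.905×10⁴·sin67° = 3.594×10⁴ N/C.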